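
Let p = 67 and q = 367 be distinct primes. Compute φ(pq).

24156

φ(pq) = (p−1)(q−1) = 66 · 366 = 24156.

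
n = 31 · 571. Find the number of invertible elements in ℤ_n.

φ(17701) = 17701 · (1 − 1/31) · (1 − 1/571)
       = 17701 · 17100/17701 = 17100.

17100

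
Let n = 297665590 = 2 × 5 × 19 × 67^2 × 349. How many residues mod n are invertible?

110797632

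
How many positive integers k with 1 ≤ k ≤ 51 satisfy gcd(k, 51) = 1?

32

First factor: 51 = 3 · 17.
φ(51) = 51 · (1 − 1/3) · (1 − 1/17)
       = 51 · 32/51 = 32.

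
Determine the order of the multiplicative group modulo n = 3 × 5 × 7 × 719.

φ(75495) = 75495 · (1 − 1/3) · (1 − 1/5) · (1 − 1/7) · (1 − 1/719)
       = 75495 · 34464/75495 = 34464.

34464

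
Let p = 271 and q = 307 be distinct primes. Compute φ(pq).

82620

φ(pq) = (p−1)(q−1) = 270 · 306 = 82620.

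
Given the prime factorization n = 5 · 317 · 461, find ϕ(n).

581440

φ(5) = 5 − 1 = 4.
φ(317) = 317 − 1 = 316.
φ(461) = 461 − 1 = 460.
Since φ is multiplicative, φ(730685) = 4 · 316 · 460 = 581440.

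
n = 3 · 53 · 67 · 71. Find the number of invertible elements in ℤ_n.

φ(3) = 3 − 1 = 2.
φ(53) = 53 − 1 = 52.
φ(67) = 67 − 1 = 66.
φ(71) = 71 − 1 = 70.
φ(756363) = 2 × 52 × 66 × 70 = 480480.

480480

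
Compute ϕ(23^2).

φ(529) = 529 · (1 − 1/23)
       = 529 · 22/23 = 506.

506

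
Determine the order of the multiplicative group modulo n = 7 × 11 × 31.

1800

φ(7) = 7 − 1 = 6.
φ(11) = 11 − 1 = 10.
φ(31) = 31 − 1 = 30.
φ(2387) = 6 × 10 × 30 = 1800.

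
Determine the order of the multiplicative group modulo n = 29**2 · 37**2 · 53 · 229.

12823259904

φ(29^2) = 29^1·(29−1) = 29·28 = 812.
φ(37^2) = 37^1·(37−1) = 37·36 = 1332.
φ(53) = 53 − 1 = 52.
φ(229) = 229 − 1 = 228.
φ(13973680073) = 812 × 1332 × 52 × 228 = 12823259904.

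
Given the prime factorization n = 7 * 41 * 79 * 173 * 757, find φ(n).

2434199040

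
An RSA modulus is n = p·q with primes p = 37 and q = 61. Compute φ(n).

φ(2257) = 2257 · (1 − 1/37) · (1 − 1/61)
       = 2257 · 2160/2257 = 2160.

2160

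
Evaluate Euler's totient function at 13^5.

φ(371293) = 371293 · (1 − 1/13)
       = 371293 · 12/13 = 342732.

342732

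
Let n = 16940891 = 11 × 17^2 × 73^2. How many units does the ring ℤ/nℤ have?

14296320

φ(11) = 11 − 1 = 10.
φ(17^2) = 17^1·(17−1) = 17·16 = 272.
φ(73^2) = 73^1·(73−1) = 73·72 = 5256.
Since φ is multiplicative, φ(16940891) = 10 · 272 · 5256 = 14296320.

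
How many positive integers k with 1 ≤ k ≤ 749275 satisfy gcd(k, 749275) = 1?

Prime factorization: 749275 = 5^2 * 17 * 41 * 43.
φ(5^2) = 5^2 − 5^1 = 25 − 5 = 20.
φ(17) = 17 − 1 = 16.
φ(41) = 41 − 1 = 40.
φ(43) = 43 − 1 = 42.
φ(749275) = 20 × 16 × 40 × 42 = 537600.

537600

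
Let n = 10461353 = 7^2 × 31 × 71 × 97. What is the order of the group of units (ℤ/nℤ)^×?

8467200

φ(7^2) = 7^2 − 7^1 = 49 − 7 = 42.
φ(31) = 31 − 1 = 30.
φ(71) = 71 − 1 = 70.
φ(97) = 97 − 1 = 96.
Since φ is multiplicative, φ(10461353) = 42 · 30 · 70 · 96 = 8467200.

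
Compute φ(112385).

First factor: 112385 = 5 · 7 · 13^2 · 19.
φ(112385) = 112385 · (1 − 1/5) · (1 − 1/7) · (1 − 1/13) · (1 − 1/19)
       = 112385 · 5184/8645 = 67392.

67392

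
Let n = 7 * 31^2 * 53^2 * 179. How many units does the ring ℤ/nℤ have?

2737369440

φ(3382409597) = 3382409597 · (1 − 1/7) · (1 − 1/31) · (1 − 1/53) · (1 − 1/179)
       = 3382409597 · 1666080/2058679 = 2737369440.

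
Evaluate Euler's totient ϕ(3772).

1760

First factor: 3772 = 2**2 · 23 · 41.
φ(2^2) = 2^2 − 2^1 = 4 − 2 = 2.
φ(23) = 23 − 1 = 22.
φ(41) = 41 − 1 = 40.
φ(3772) = 2 × 22 × 40 = 1760.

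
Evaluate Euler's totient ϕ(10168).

4800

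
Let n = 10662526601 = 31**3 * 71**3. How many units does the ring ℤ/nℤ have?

φ(31^3) = 31^3 − 31^2 = 29791 − 961 = 28830.
φ(71^3) = 71^3 − 71^2 = 357911 − 5041 = 352870.
Multiply: 28830 · 352870 = 10173242100.

10173242100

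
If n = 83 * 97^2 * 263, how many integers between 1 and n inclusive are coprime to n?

200059008

φ(83) = 83 − 1 = 82.
φ(97^2) = 97^1·(97−1) = 97·96 = 9312.
φ(263) = 263 − 1 = 262.
Multiply: 82 · 9312 · 262 = 200059008.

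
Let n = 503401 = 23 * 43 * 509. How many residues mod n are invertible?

φ(23) = 23 − 1 = 22.
φ(43) = 43 − 1 = 42.
φ(509) = 509 − 1 = 508.
Multiply: 22 · 42 · 508 = 469392.

469392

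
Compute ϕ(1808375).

First factor: 1808375 = 5^3 · 17 · 23 · 37.
φ(5^3) = 5^3 − 5^2 = 125 − 25 = 100.
φ(17) = 17 − 1 = 16.
φ(23) = 23 − 1 = 22.
φ(37) = 37 − 1 = 36.
Since φ is multiplicative, φ(1808375) = 100 · 16 · 22 · 36 = 1267200.

1267200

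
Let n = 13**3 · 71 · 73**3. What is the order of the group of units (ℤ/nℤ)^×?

54468348480

φ(60681594779) = 60681594779 · (1 − 1/13) · (1 − 1/71) · (1 − 1/73)
       = 60681594779 · 60480/67379 = 54468348480.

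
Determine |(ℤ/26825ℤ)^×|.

20160

Factor 26825: 26825 = 5^2 · 29 · 37.
φ(26825) = 26825 · (1 − 1/5) · (1 − 1/29) · (1 − 1/37)
       = 26825 · 4032/5365 = 20160.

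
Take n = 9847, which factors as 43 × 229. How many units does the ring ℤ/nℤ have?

φ(9847) = 9847 · (1 − 1/43) · (1 − 1/229)
       = 9847 · 9576/9847 = 9576.

9576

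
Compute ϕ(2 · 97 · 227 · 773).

16749312

φ(2) = 2 − 1 = 1.
φ(97) = 97 − 1 = 96.
φ(227) = 227 − 1 = 226.
φ(773) = 773 − 1 = 772.
Since φ is multiplicative, φ(34041374) = 1 · 96 · 226 · 772 = 16749312.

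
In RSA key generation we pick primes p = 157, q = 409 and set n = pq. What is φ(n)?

φ(pq) = (p−1)(q−1) = 156 · 408 = 63648.

63648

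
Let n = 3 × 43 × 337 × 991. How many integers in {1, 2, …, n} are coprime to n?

27941760

φ(3) = 3 − 1 = 2.
φ(43) = 43 − 1 = 42.
φ(337) = 337 − 1 = 336.
φ(991) = 991 − 1 = 990.
φ(43081743) = 2 × 42 × 336 × 990 = 27941760.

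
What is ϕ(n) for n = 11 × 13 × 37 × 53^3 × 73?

φ(57502699111) = 57502699111 · (1 − 1/11) · (1 − 1/13) · (1 − 1/37) · (1 − 1/53) · (1 − 1/73)
       = 57502699111 · 16174080/20470879 = 45432990720.

45432990720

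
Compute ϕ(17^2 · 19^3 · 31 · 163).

8589836160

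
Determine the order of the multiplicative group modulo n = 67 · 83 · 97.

519552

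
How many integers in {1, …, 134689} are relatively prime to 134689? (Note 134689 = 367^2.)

φ(367^2) = 367^2 − 367^1 = 134689 − 367 = 134322.

134322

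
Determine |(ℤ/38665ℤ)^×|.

25920

First factor: 38665 = 5 · 11 · 19 · 37.
φ(38665) = 38665 · (1 − 1/5) · (1 − 1/11) · (1 − 1/19) · (1 − 1/37)
       = 38665 · 25920/38665 = 25920.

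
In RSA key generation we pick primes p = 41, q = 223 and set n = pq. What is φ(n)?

For distinct primes, φ(pq) = (p−1)(q−1) = 40 × 222 = 8880.

8880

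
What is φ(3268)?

1512

Prime factorization: 3268 = 2^2 * 19 * 43.
φ(3268) = 3268 · (1 − 1/2) · (1 − 1/19) · (1 − 1/43)
       = 3268 · 756/1634 = 1512.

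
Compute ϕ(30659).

27720

30659 = 23 · 31 · 43.
φ(30659) = 30659 · (1 − 1/23) · (1 − 1/31) · (1 − 1/43)
       = 30659 · 27720/30659 = 27720.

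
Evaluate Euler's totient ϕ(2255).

First factor: 2255 = 5 · 11 · 41.
φ(2255) = 2255 · (1 − 1/5) · (1 − 1/11) · (1 − 1/41)
       = 2255 · 1600/2255 = 1600.

1600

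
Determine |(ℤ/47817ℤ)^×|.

47817 = 3**3 · 7 · 11 · 23.
φ(47817) = 47817 · (1 − 1/3) · (1 − 1/7) · (1 − 1/11) · (1 − 1/23)
       = 47817 · 2640/5313 = 23760.

23760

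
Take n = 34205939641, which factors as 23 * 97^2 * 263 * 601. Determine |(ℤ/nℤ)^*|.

φ(34205939641) = 34205939641 · (1 − 1/23) · (1 − 1/97) · (1 − 1/263) · (1 − 1/601)
       = 34205939641 · 332006400/352638553 = 32204620800.

32204620800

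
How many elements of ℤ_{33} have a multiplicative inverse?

Factor 33: 33 = 3 * 11.
φ(3) = 3 − 1 = 2.
φ(11) = 11 − 1 = 10.
Multiply: 2 · 10 = 20.

20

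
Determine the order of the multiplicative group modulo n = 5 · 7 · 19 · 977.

φ(5) = 5 − 1 = 4.
φ(7) = 7 − 1 = 6.
φ(19) = 19 − 1 = 18.
φ(977) = 977 − 1 = 976.
Multiply: 4 · 6 · 18 · 976 = 421632.

421632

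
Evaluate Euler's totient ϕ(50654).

22680

Factor 50654: 50654 = 2 · 19 · 31 · 43.
φ(50654) = 50654 · (1 − 1/2) · (1 − 1/19) · (1 − 1/31) · (1 − 1/43)
       = 50654 · 22680/50654 = 22680.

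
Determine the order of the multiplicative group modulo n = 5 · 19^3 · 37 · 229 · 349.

74243132928

φ(101412955715) = 101412955715 · (1 − 1/5) · (1 − 1/19) · (1 − 1/37) · (1 − 1/229) · (1 − 1/349)
       = 101412955715 · 205659648/280922315 = 74243132928.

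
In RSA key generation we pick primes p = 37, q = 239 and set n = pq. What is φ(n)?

8568

φ(n) = (p − 1)(q − 1) = (37−1)(239−1) = 36·238 = 8568.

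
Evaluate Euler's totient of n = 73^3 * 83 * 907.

φ(73^3) = 73^2·(73−1) = 5329·72 = 383688.
φ(83) = 83 − 1 = 82.
φ(907) = 907 − 1 = 906.
φ(29285588777) = 383688 × 82 × 906 = 28504948896.

28504948896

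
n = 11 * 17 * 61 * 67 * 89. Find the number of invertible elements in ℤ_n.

φ(68019941) = 68019941 · (1 − 1/11) · (1 − 1/17) · (1 − 1/61) · (1 − 1/67) · (1 − 1/89)
       = 68019941 · 55756800/68019941 = 55756800.

55756800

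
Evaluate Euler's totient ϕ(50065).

34560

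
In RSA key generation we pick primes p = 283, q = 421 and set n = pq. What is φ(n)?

φ(283) = 283 − 1 = 282.
φ(421) = 421 − 1 = 420.
φ(119143) = 282 × 420 = 118440.

118440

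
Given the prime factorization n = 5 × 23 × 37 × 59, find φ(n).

φ(5) = 5 − 1 = 4.
φ(23) = 23 − 1 = 22.
φ(37) = 37 − 1 = 36.
φ(59) = 59 − 1 = 58.
φ(251045) = 4 × 22 × 36 × 58 = 183744.

183744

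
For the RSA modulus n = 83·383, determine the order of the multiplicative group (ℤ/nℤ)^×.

φ(pq) = (p−1)(q−1) = 82 · 382 = 31324.

31324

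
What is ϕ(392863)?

392863 = 19 × 23 × 29 × 31.
φ(392863) = 392863 · (1 − 1/19) · (1 − 1/23) · (1 − 1/29) · (1 − 1/31)
       = 392863 · 332640/392863 = 332640.

332640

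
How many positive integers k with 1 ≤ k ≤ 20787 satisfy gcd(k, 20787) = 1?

12480

Prime factorization: 20787 = 3 · 13^2 · 41.
φ(20787) = 20787 · (1 − 1/3) · (1 − 1/13) · (1 − 1/41)
       = 20787 · 960/1599 = 12480.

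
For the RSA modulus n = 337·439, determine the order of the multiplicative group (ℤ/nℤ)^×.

147168

φ(147943) = 147943 · (1 − 1/337) · (1 − 1/439)
       = 147943 · 147168/147943 = 147168.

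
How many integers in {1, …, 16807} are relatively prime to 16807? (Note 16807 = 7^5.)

14406

φ(16807) = 16807 · (1 − 1/7)
       = 16807 · 6/7 = 14406.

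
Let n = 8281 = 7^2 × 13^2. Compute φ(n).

6552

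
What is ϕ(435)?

224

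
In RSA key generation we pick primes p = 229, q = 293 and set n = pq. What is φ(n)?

66576

φ(n) = (p − 1)(q − 1) = (229−1)(293−1) = 228·292 = 66576.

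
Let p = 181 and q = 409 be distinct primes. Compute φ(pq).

φ(181) = 181 − 1 = 180.
φ(409) = 409 − 1 = 408.
φ(74029) = 180 × 408 = 73440.

73440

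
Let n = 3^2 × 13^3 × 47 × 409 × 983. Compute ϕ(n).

224258381568

φ(3^2) = 3^2 − 3^1 = 9 − 3 = 6.
φ(13^3) = 13^2·(13−1) = 169·12 = 2028.
φ(47) = 47 − 1 = 46.
φ(409) = 409 − 1 = 408.
φ(983) = 983 − 1 = 982.
Multiply: 6 · 2028 · 46 · 408 · 982 = 224258381568.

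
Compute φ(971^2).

φ(942841) = 942841 · (1 − 1/971)
       = 942841 · 970/971 = 941870.

941870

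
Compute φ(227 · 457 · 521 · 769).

φ(227) = 227 − 1 = 226.
φ(457) = 457 − 1 = 456.
φ(521) = 521 − 1 = 520.
φ(769) = 769 − 1 = 768.
Multiply: 226 · 456 · 520 · 768 = 41156444160.

41156444160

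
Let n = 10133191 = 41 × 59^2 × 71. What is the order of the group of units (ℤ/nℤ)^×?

9581600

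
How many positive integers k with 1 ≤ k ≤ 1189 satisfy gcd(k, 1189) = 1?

1120

Prime factorization: 1189 = 29 × 41.
φ(29) = 29 − 1 = 28.
φ(41) = 41 − 1 = 40.
Multiply: 28 · 40 = 1120.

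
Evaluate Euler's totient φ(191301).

105600

191301 = 3 · 11^2 · 17 · 31.
φ(3) = 3 − 1 = 2.
φ(11^2) = 11^2 − 11^1 = 121 − 11 = 110.
φ(17) = 17 − 1 = 16.
φ(31) = 31 − 1 = 30.
φ(191301) = 2 × 110 × 16 × 30 = 105600.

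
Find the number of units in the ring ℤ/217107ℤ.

120960

217107 = 3**3 * 11 * 17 * 43.
φ(3^3) = 3^2·(3−1) = 9·2 = 18.
φ(11) = 11 − 1 = 10.
φ(17) = 17 − 1 = 16.
φ(43) = 43 − 1 = 42.
φ(217107) = 18 × 10 × 16 × 42 = 120960.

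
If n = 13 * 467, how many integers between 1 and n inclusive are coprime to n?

5592

φ(13) = 13 − 1 = 12.
φ(467) = 467 − 1 = 466.
φ(6071) = 12 × 466 = 5592.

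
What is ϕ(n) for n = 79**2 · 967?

5952492

φ(79^2) = 79^1·(79−1) = 79·78 = 6162.
φ(967) = 967 − 1 = 966.
φ(6035047) = 6162 × 966 = 5952492.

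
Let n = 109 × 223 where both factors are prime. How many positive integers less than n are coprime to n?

φ(n) = (p − 1)(q − 1) = (109−1)(223−1) = 108·222 = 23976.

23976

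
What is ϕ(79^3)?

φ(493039) = 493039 · (1 − 1/79)
       = 493039 · 78/79 = 486798.

486798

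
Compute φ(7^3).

294

φ(343) = 343 · (1 − 1/7)
       = 343 · 6/7 = 294.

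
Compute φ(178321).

Factor 178321: 178321 = 11 × 13 × 29 × 43.
φ(11) = 11 − 1 = 10.
φ(13) = 13 − 1 = 12.
φ(29) = 29 − 1 = 28.
φ(43) = 43 − 1 = 42.
Multiply: 10 · 12 · 28 · 42 = 141120.

141120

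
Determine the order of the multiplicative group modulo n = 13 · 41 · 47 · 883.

φ(22120033) = 22120033 · (1 − 1/13) · (1 − 1/41) · (1 − 1/47) · (1 − 1/883)
       = 22120033 · 19474560/22120033 = 19474560.

19474560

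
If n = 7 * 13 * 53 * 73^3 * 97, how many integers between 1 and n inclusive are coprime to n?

φ(7) = 7 − 1 = 6.
φ(13) = 13 − 1 = 12.
φ(53) = 53 − 1 = 52.
φ(73^3) = 73^3 − 73^2 = 389017 − 5329 = 383688.
φ(97) = 97 − 1 = 96.
Since φ is multiplicative, φ(181994212127) = 6 · 12 · 52 · 383688 · 96 = 137906675712.

137906675712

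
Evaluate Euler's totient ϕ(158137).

120960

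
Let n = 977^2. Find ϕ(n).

953552

φ(977^2) = 977^2 − 977^1 = 954529 − 977 = 953552.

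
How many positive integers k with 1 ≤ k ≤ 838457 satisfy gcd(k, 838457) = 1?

725760

Factor 838457: 838457 = 17 · 31 · 37 · 43.
φ(17) = 17 − 1 = 16.
φ(31) = 31 − 1 = 30.
φ(37) = 37 − 1 = 36.
φ(43) = 43 − 1 = 42.
Multiply: 16 · 30 · 36 · 42 = 725760.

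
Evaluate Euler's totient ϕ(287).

240

287 = 7 · 41.
φ(287) = 287 · (1 − 1/7) · (1 − 1/41)
       = 287 · 240/287 = 240.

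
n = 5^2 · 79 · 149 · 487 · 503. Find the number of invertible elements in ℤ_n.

56328255360

φ(72085898275) = 72085898275 · (1 − 1/5) · (1 − 1/79) · (1 − 1/149) · (1 − 1/487) · (1 − 1/503)
       = 72085898275 · 11265651072/14417179655 = 56328255360.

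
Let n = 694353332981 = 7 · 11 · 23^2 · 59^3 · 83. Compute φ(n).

φ(694353332981) = 694353332981 · (1 − 1/7) · (1 − 1/11) · (1 − 1/23) · (1 − 1/59) · (1 − 1/83)
       = 694353332981 · 6277920/8672587 = 502629108960.

502629108960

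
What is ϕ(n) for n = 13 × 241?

φ(3133) = 3133 · (1 − 1/13) · (1 − 1/241)
       = 3133 · 2880/3133 = 2880.

2880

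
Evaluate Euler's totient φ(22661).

20160

First factor: 22661 = 17 · 31 · 43.
φ(17) = 17 − 1 = 16.
φ(31) = 31 − 1 = 30.
φ(43) = 43 − 1 = 42.
Since φ is multiplicative, φ(22661) = 16 · 30 · 42 = 20160.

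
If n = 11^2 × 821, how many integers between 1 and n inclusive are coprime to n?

φ(11^2) = 11^2 − 11^1 = 121 − 11 = 110.
φ(821) = 821 − 1 = 820.
Since φ is multiplicative, φ(99341) = 110 · 820 = 90200.

90200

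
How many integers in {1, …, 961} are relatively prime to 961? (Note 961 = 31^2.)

930

φ(961) = 961 · (1 − 1/31)
       = 961 · 30/31 = 930.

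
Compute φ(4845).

4845 = 3 · 5 · 17 · 19.
φ(4845) = 4845 · (1 − 1/3) · (1 − 1/5) · (1 − 1/17) · (1 − 1/19)
       = 4845 · 2304/4845 = 2304.

2304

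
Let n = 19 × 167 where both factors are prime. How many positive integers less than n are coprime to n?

2988

φ(pq) = (p−1)(q−1) = 18 · 166 = 2988.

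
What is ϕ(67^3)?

φ(67^3) = 67^3 − 67^2 = 300763 − 4489 = 296274.

296274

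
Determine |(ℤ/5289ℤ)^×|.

3360

Prime factorization: 5289 = 3 · 41 · 43.
φ(5289) = 5289 · (1 − 1/3) · (1 − 1/41) · (1 − 1/43)
       = 5289 · 3360/5289 = 3360.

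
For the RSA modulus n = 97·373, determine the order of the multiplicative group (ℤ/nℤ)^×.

35712

φ(n) = (p − 1)(q − 1) = (97−1)(373−1) = 96·372 = 35712.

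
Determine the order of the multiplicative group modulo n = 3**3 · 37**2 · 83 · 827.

1623942432

φ(2537177283) = 2537177283 · (1 − 1/3) · (1 − 1/37) · (1 − 1/83) · (1 − 1/827)
       = 2537177283 · 4876704/7619151 = 1623942432.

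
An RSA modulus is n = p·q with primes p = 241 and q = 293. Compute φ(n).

70080

φ(241) = 241 − 1 = 240.
φ(293) = 293 − 1 = 292.
Multiply: 240 · 292 = 70080.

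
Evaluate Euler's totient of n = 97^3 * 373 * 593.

198920411136

φ(97^3) = 97^2·(97−1) = 9409·96 = 903264.
φ(373) = 373 − 1 = 372.
φ(593) = 593 − 1 = 592.
Multiply: 903264 · 372 · 592 = 198920411136.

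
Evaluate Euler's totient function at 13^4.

26364

φ(28561) = 28561 · (1 − 1/13)
       = 28561 · 12/13 = 26364.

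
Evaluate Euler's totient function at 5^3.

100

φ(5^3) = 5^3 − 5^2 = 125 − 25 = 100.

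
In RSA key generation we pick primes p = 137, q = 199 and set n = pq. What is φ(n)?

26928

φ(137) = 137 − 1 = 136.
φ(199) = 199 − 1 = 198.
Since φ is multiplicative, φ(27263) = 136 · 198 = 26928.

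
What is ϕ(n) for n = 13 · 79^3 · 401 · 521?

1215047808000

φ(13) = 13 − 1 = 12.
φ(79^3) = 79^2·(79−1) = 6241·78 = 486798.
φ(401) = 401 − 1 = 400.
φ(521) = 521 − 1 = 520.
Since φ is multiplicative, φ(1339080611947) = 12 · 486798 · 400 · 520 = 1215047808000.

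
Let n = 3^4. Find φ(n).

φ(81) = 81 · (1 − 1/3)
       = 81 · 2/3 = 54.

54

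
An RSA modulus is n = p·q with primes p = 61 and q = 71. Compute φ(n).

4200

φ(4331) = 4331 · (1 − 1/61) · (1 − 1/71)
       = 4331 · 4200/4331 = 4200.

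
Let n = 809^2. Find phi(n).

φ(809^2) = 809^2 − 809^1 = 654481 − 809 = 653672.

653672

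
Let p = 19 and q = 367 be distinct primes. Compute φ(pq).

6588

φ(pq) = (p−1)(q−1) = 18 · 366 = 6588.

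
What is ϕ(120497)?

102960

120497 = 13^2 × 23 × 31.
φ(120497) = 120497 · (1 − 1/13) · (1 − 1/23) · (1 − 1/31)
       = 120497 · 7920/9269 = 102960.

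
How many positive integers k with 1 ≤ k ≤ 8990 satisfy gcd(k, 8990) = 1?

First factor: 8990 = 2 * 5 * 29 * 31.
φ(2) = 2 − 1 = 1.
φ(5) = 5 − 1 = 4.
φ(29) = 29 − 1 = 28.
φ(31) = 31 − 1 = 30.
Multiply: 1 · 4 · 28 · 30 = 3360.

3360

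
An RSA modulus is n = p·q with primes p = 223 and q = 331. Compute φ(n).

73260

For distinct primes, φ(pq) = (p−1)(q−1) = 222 × 330 = 73260.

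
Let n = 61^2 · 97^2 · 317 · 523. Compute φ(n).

φ(5804490298199) = 5804490298199 · (1 − 1/61) · (1 − 1/97) · (1 − 1/317) · (1 − 1/523)
       = 5804490298199 · 950123520/980985347 = 5621880867840.

5621880867840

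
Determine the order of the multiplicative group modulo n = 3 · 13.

24

φ(3) = 3 − 1 = 2.
φ(13) = 13 − 1 = 12.
Multiply: 2 · 12 = 24.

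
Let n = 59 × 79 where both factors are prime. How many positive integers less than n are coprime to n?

4524

φ(pq) = (p−1)(q−1) = 58 · 78 = 4524.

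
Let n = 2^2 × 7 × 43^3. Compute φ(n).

931896

φ(2226196) = 2226196 · (1 − 1/2) · (1 − 1/7) · (1 − 1/43)
       = 2226196 · 252/602 = 931896.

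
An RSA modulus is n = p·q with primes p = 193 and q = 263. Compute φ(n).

φ(n) = (p − 1)(q − 1) = (193−1)(263−1) = 192·262 = 50304.

50304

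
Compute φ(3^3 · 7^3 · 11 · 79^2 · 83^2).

2219389230240

φ(4379867139879) = 4379867139879 · (1 − 1/3) · (1 − 1/7) · (1 − 1/11) · (1 − 1/79) · (1 − 1/83)
       = 4379867139879 · 767520/1514667 = 2219389230240.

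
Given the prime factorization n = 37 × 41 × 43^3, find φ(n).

φ(37) = 37 − 1 = 36.
φ(41) = 41 − 1 = 40.
φ(43^3) = 43^2·(43−1) = 1849·42 = 77658.
Since φ is multiplicative, φ(120612119) = 36 · 40 · 77658 = 111827520.

111827520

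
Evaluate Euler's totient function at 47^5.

φ(229345007) = 229345007 · (1 − 1/47)
       = 229345007 · 46/47 = 224465326.

224465326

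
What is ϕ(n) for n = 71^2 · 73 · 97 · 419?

φ(14956339499) = 14956339499 · (1 − 1/71) · (1 − 1/73) · (1 − 1/97) · (1 − 1/419)
       = 14956339499 · 202245120/210652669 = 14359403520.

14359403520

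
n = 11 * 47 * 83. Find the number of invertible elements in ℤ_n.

φ(42911) = 42911 · (1 − 1/11) · (1 − 1/47) · (1 − 1/83)
       = 42911 · 37720/42911 = 37720.

37720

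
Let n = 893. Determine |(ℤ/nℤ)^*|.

828

Factor 893: 893 = 19 · 47.
φ(893) = 893 · (1 − 1/19) · (1 − 1/47)
       = 893 · 828/893 = 828.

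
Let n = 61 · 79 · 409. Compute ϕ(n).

1909440

φ(61) = 61 − 1 = 60.
φ(79) = 79 − 1 = 78.
φ(409) = 409 − 1 = 408.
Multiply: 60 · 78 · 408 = 1909440.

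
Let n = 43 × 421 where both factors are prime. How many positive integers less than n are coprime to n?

φ(n) = (p − 1)(q − 1) = (43−1)(421−1) = 42·420 = 17640.

17640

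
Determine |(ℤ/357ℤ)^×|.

357 = 3 · 7 · 17.
φ(357) = 357 · (1 − 1/3) · (1 − 1/7) · (1 − 1/17)
       = 357 · 192/357 = 192.

192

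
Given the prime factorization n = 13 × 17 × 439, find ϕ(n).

φ(97019) = 97019 · (1 − 1/13) · (1 − 1/17) · (1 − 1/439)
       = 97019 · 84096/97019 = 84096.

84096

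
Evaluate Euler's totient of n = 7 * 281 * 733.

1229760

φ(7) = 7 − 1 = 6.
φ(281) = 281 − 1 = 280.
φ(733) = 733 − 1 = 732.
Multiply: 6 · 280 · 732 = 1229760.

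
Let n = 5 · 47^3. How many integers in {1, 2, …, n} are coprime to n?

φ(519115) = 519115 · (1 − 1/5) · (1 − 1/47)
       = 519115 · 184/235 = 406456.

406456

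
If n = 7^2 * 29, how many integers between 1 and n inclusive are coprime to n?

φ(1421) = 1421 · (1 − 1/7) · (1 − 1/29)
       = 1421 · 168/203 = 1176.

1176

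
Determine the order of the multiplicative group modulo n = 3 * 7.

φ(21) = 21 · (1 − 1/3) · (1 − 1/7)
       = 21 · 12/21 = 12.

12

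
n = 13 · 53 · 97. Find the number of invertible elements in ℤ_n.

φ(66833) = 66833 · (1 − 1/13) · (1 − 1/53) · (1 − 1/97)
       = 66833 · 59904/66833 = 59904.

59904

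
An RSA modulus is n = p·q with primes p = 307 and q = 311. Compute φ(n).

94860

φ(95477) = 95477 · (1 − 1/307) · (1 − 1/311)
       = 95477 · 94860/95477 = 94860.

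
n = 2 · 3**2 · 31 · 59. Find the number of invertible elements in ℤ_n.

φ(2) = 2 − 1 = 1.
φ(3^2) = 3^2 − 3^1 = 9 − 3 = 6.
φ(31) = 31 − 1 = 30.
φ(59) = 59 − 1 = 58.
Since φ is multiplicative, φ(32922) = 1 · 6 · 30 · 58 = 10440.

10440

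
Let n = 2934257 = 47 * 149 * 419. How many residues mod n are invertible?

φ(2934257) = 2934257 · (1 − 1/47) · (1 − 1/149) · (1 − 1/419)
       = 2934257 · 2845744/2934257 = 2845744.

2845744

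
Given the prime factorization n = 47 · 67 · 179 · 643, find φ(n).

346941936

φ(362440453) = 362440453 · (1 − 1/47) · (1 − 1/67) · (1 − 1/179) · (1 − 1/643)
       = 362440453 · 346941936/362440453 = 346941936.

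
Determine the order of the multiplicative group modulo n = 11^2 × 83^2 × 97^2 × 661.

4601204467200

φ(5184256526581) = 5184256526581 · (1 − 1/11) · (1 − 1/83) · (1 − 1/97) · (1 − 1/661)
       = 5184256526581 · 51955200/58538821 = 4601204467200.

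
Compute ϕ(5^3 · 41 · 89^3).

2788192000

φ(5^3) = 5^2·(5−1) = 25·4 = 100.
φ(41) = 41 − 1 = 40.
φ(89^3) = 89^3 − 89^2 = 704969 − 7921 = 697048.
Since φ is multiplicative, φ(3612966125) = 100 · 40 · 697048 = 2788192000.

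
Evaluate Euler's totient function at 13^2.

156

φ(13^2) = 13^1·(13−1) = 13·12 = 156.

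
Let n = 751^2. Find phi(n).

563250

φ(751^2) = 751^2 − 751^1 = 564001 − 751 = 563250.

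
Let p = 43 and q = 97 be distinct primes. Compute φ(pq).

4032

φ(4171) = 4171 · (1 − 1/43) · (1 − 1/97)
       = 4171 · 4032/4171 = 4032.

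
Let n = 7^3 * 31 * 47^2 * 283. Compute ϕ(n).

5377412880

φ(7^3) = 7^3 − 7^2 = 343 − 49 = 294.
φ(31) = 31 − 1 = 30.
φ(47^2) = 47^2 − 47^1 = 2209 − 47 = 2162.
φ(283) = 283 − 1 = 282.
φ(6647188051) = 294 × 30 × 2162 × 282 = 5377412880.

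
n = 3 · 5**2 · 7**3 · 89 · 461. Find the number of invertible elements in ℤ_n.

476044800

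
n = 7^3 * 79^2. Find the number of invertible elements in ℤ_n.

φ(7^3) = 7^2·(7−1) = 49·6 = 294.
φ(79^2) = 79^1·(79−1) = 79·78 = 6162.
φ(2140663) = 294 × 6162 = 1811628.

1811628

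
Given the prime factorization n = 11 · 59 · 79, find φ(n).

φ(11) = 11 − 1 = 10.
φ(59) = 59 − 1 = 58.
φ(79) = 79 − 1 = 78.
Multiply: 10 · 58 · 78 = 45240.

45240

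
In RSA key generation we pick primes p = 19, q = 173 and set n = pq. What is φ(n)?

3096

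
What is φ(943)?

First factor: 943 = 23 · 41.
φ(943) = 943 · (1 − 1/23) · (1 − 1/41)
       = 943 · 880/943 = 880.

880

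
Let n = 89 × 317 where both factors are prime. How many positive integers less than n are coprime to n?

φ(n) = (p − 1)(q − 1) = (89−1)(317−1) = 88·316 = 27808.

27808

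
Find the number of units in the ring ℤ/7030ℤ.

First factor: 7030 = 2 × 5 × 19 × 37.
φ(7030) = 7030 · (1 − 1/2) · (1 − 1/5) · (1 − 1/19) · (1 − 1/37)
       = 7030 · 2592/7030 = 2592.

2592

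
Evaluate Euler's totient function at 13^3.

φ(2197) = 2197 · (1 − 1/13)
       = 2197 · 12/13 = 2028.

2028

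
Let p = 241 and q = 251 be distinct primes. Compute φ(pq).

φ(241) = 241 − 1 = 240.
φ(251) = 251 − 1 = 250.
Since φ is multiplicative, φ(60491) = 240 · 250 = 60000.

60000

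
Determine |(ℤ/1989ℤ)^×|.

1152

1989 = 3^2 × 13 × 17.
φ(1989) = 1989 · (1 − 1/3) · (1 − 1/13) · (1 − 1/17)
       = 1989 · 384/663 = 1152.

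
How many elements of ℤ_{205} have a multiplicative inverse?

First factor: 205 = 5 * 41.
φ(205) = 205 · (1 − 1/5) · (1 − 1/41)
       = 205 · 160/205 = 160.

160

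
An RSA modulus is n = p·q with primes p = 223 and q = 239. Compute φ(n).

φ(223) = 223 − 1 = 222.
φ(239) = 239 − 1 = 238.
Multiply: 222 · 238 = 52836.

52836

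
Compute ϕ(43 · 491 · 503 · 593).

6116046720

φ(43) = 43 − 1 = 42.
φ(491) = 491 − 1 = 490.
φ(503) = 503 − 1 = 502.
φ(593) = 593 − 1 = 592.
Since φ is multiplicative, φ(6297564527) = 42 · 490 · 502 · 592 = 6116046720.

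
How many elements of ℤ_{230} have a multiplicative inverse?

88

230 = 2 · 5 · 23.
φ(2) = 2 − 1 = 1.
φ(5) = 5 − 1 = 4.
φ(23) = 23 − 1 = 22.
φ(230) = 1 × 4 × 22 = 88.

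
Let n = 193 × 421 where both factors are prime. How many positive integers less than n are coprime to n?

80640

φ(81253) = 81253 · (1 − 1/193) · (1 − 1/421)
       = 81253 · 80640/81253 = 80640.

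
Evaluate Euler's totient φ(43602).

13104

Factor 43602: 43602 = 2 · 3 · 13^2 · 43.
φ(2) = 2 − 1 = 1.
φ(3) = 3 − 1 = 2.
φ(13^2) = 13^1·(13−1) = 13·12 = 156.
φ(43) = 43 − 1 = 42.
φ(43602) = 1 × 2 × 156 × 42 = 13104.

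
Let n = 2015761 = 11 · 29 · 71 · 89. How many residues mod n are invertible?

1724800

φ(11) = 11 − 1 = 10.
φ(29) = 29 − 1 = 28.
φ(71) = 71 − 1 = 70.
φ(89) = 89 − 1 = 88.
Multiply: 10 · 28 · 70 · 88 = 1724800.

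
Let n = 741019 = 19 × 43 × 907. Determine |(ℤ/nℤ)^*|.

684936

φ(19) = 19 − 1 = 18.
φ(43) = 43 − 1 = 42.
φ(907) = 907 − 1 = 906.
Multiply: 18 · 42 · 906 = 684936.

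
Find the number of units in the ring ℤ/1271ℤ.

Prime factorization: 1271 = 31 * 41.
φ(31) = 31 − 1 = 30.
φ(41) = 41 − 1 = 40.
Since φ is multiplicative, φ(1271) = 30 · 40 = 1200.

1200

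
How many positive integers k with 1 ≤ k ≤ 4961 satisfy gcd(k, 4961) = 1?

First factor: 4961 = 11^2 · 41.
φ(4961) = 4961 · (1 − 1/11) · (1 − 1/41)
       = 4961 · 400/451 = 4400.

4400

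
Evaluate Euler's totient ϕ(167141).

144144

167141 = 13**2 · 23 · 43.
φ(13^2) = 13^2 − 13^1 = 169 − 13 = 156.
φ(23) = 23 − 1 = 22.
φ(43) = 43 − 1 = 42.
Since φ is multiplicative, φ(167141) = 156 · 22 · 42 = 144144.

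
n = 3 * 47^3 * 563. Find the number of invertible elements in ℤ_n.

φ(3) = 3 − 1 = 2.
φ(47^3) = 47^2·(47−1) = 2209·46 = 101614.
φ(563) = 563 − 1 = 562.
φ(175357047) = 2 × 101614 × 562 = 114214136.

114214136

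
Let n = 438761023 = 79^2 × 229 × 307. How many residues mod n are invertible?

429910416

φ(79^2) = 79^2 − 79^1 = 6241 − 79 = 6162.
φ(229) = 229 − 1 = 228.
φ(307) = 307 − 1 = 306.
Multiply: 6162 · 228 · 306 = 429910416.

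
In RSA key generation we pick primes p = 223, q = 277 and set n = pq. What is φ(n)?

For distinct primes, φ(pq) = (p−1)(q−1) = 222 × 276 = 61272.

61272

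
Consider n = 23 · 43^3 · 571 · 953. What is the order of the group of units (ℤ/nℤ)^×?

927087416640

φ(23) = 23 − 1 = 22.
φ(43^3) = 43^3 − 43^2 = 79507 − 1849 = 77658.
φ(571) = 571 − 1 = 570.
φ(953) = 953 − 1 = 952.
φ(995089655743) = 22 × 77658 × 570 × 952 = 927087416640.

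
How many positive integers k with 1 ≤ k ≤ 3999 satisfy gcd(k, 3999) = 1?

2520

First factor: 3999 = 3 · 31 · 43.
φ(3) = 3 − 1 = 2.
φ(31) = 31 − 1 = 30.
φ(43) = 43 − 1 = 42.
Since φ is multiplicative, φ(3999) = 2 · 30 · 42 = 2520.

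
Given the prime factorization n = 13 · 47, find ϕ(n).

552

φ(611) = 611 · (1 − 1/13) · (1 − 1/47)
       = 611 · 552/611 = 552.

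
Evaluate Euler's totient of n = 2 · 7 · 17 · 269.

25728

φ(2) = 2 − 1 = 1.
φ(7) = 7 − 1 = 6.
φ(17) = 17 − 1 = 16.
φ(269) = 269 − 1 = 268.
Since φ is multiplicative, φ(64022) = 1 · 6 · 16 · 268 = 25728.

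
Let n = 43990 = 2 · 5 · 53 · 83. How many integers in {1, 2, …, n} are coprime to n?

φ(2) = 2 − 1 = 1.
φ(5) = 5 − 1 = 4.
φ(53) = 53 − 1 = 52.
φ(83) = 83 − 1 = 82.
φ(43990) = 1 × 4 × 52 × 82 = 17056.

17056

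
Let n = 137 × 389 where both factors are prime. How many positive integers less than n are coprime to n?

φ(137) = 137 − 1 = 136.
φ(389) = 389 − 1 = 388.
φ(53293) = 136 × 388 = 52768.

52768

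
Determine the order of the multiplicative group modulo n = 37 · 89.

3168

φ(37) = 37 − 1 = 36.
φ(89) = 89 − 1 = 88.
φ(3293) = 36 × 88 = 3168.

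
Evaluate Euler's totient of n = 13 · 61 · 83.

φ(65819) = 65819 · (1 − 1/13) · (1 − 1/61) · (1 − 1/83)
       = 65819 · 59040/65819 = 59040.

59040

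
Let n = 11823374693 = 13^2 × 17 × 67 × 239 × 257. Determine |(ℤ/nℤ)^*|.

10037035008

φ(11823374693) = 11823374693 · (1 − 1/13) · (1 − 1/17) · (1 − 1/67) · (1 − 1/239) · (1 − 1/257)
       = 11823374693 · 772079616/909490361 = 10037035008.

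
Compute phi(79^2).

φ(79^2) = 79^2 − 79^1 = 6241 − 79 = 6162.

6162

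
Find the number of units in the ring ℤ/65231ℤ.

First factor: 65231 = 37 * 41 * 43.
φ(37) = 37 − 1 = 36.
φ(41) = 41 − 1 = 40.
φ(43) = 43 − 1 = 42.
φ(65231) = 36 × 40 × 42 = 60480.

60480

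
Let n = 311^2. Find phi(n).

φ(96721) = 96721 · (1 − 1/311)
       = 96721 · 310/311 = 96410.

96410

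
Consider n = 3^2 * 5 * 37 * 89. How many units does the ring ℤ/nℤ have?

76032

φ(3^2) = 3^2 − 3^1 = 9 − 3 = 6.
φ(5) = 5 − 1 = 4.
φ(37) = 37 − 1 = 36.
φ(89) = 89 − 1 = 88.
φ(148185) = 6 × 4 × 36 × 88 = 76032.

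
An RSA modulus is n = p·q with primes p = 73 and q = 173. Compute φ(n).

12384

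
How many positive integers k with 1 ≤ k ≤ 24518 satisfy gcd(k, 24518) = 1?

10560

24518 = 2 · 13 · 23 · 41.
φ(2) = 2 − 1 = 1.
φ(13) = 13 − 1 = 12.
φ(23) = 23 − 1 = 22.
φ(41) = 41 − 1 = 40.
Since φ is multiplicative, φ(24518) = 1 · 12 · 22 · 40 = 10560.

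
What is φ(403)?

360

First factor: 403 = 13 × 31.
φ(13) = 13 − 1 = 12.
φ(31) = 31 − 1 = 30.
Since φ is multiplicative, φ(403) = 12 · 30 = 360.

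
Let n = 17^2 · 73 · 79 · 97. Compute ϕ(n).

146644992

φ(17^2) = 17^1·(17−1) = 17·16 = 272.
φ(73) = 73 − 1 = 72.
φ(79) = 79 − 1 = 78.
φ(97) = 97 − 1 = 96.
Since φ is multiplicative, φ(161666311) = 272 · 72 · 78 · 96 = 146644992.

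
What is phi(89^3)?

697048

φ(89^3) = 89^2·(89−1) = 7921·88 = 697048.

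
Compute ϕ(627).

627 = 3 · 11 · 19.
φ(627) = 627 · (1 − 1/3) · (1 − 1/11) · (1 − 1/19)
       = 627 · 360/627 = 360.

360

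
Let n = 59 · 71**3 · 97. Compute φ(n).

1964780160

φ(59) = 59 − 1 = 58.
φ(71^3) = 71^2·(71−1) = 5041·70 = 352870.
φ(97) = 97 − 1 = 96.
φ(2048324653) = 58 × 352870 × 96 = 1964780160.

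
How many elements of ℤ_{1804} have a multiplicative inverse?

1804 = 2^2 × 11 × 41.
φ(1804) = 1804 · (1 − 1/2) · (1 − 1/11) · (1 − 1/41)
       = 1804 · 400/902 = 800.

800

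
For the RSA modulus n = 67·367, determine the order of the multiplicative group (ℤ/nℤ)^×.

For distinct primes, φ(pq) = (p−1)(q−1) = 66 × 366 = 24156.

24156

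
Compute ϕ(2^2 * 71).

φ(284) = 284 · (1 − 1/2) · (1 − 1/71)
       = 284 · 70/142 = 140.

140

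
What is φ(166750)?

Factor 166750: 166750 = 2 * 5^3 * 23 * 29.
φ(2) = 2 − 1 = 1.
φ(5^3) = 5^3 − 5^2 = 125 − 25 = 100.
φ(23) = 23 − 1 = 22.
φ(29) = 29 − 1 = 28.
Multiply: 1 · 100 · 22 · 28 = 61600.

61600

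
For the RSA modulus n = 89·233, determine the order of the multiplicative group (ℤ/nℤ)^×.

20416

φ(n) = (p − 1)(q − 1) = (89−1)(233−1) = 88·232 = 20416.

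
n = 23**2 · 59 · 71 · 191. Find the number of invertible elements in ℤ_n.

φ(423252371) = 423252371 · (1 − 1/23) · (1 − 1/59) · (1 − 1/71) · (1 − 1/191)
       = 423252371 · 16970800/18402277 = 390328400.

390328400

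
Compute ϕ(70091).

51840

Factor 70091: 70091 = 7 · 17 · 19 · 31.
φ(7) = 7 − 1 = 6.
φ(17) = 17 − 1 = 16.
φ(19) = 19 − 1 = 18.
φ(31) = 31 − 1 = 30.
Multiply: 6 · 16 · 18 · 30 = 51840.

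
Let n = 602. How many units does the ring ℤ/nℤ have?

252

602 = 2 × 7 × 43.
φ(2) = 2 − 1 = 1.
φ(7) = 7 − 1 = 6.
φ(43) = 43 − 1 = 42.
φ(602) = 1 × 6 × 42 = 252.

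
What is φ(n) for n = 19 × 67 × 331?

392040

φ(421363) = 421363 · (1 − 1/19) · (1 − 1/67) · (1 − 1/331)
       = 421363 · 392040/421363 = 392040.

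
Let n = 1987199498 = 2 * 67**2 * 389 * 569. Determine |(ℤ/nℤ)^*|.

φ(1987199498) = 1987199498 · (1 − 1/2) · (1 − 1/67) · (1 − 1/389) · (1 − 1/569)
       = 1987199498 · 14545344/29659694 = 974538048.

974538048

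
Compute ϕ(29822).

Prime factorization: 29822 = 2 * 13 * 31 * 37.
φ(29822) = 29822 · (1 − 1/2) · (1 − 1/13) · (1 − 1/31) · (1 − 1/37)
       = 29822 · 12960/29822 = 12960.

12960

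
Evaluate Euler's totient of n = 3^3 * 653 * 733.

8590752

φ(3^3) = 3^3 − 3^2 = 27 − 9 = 18.
φ(653) = 653 − 1 = 652.
φ(733) = 733 − 1 = 732.
Multiply: 18 · 652 · 732 = 8590752.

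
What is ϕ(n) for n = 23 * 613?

φ(23) = 23 − 1 = 22.
φ(613) = 613 − 1 = 612.
Since φ is multiplicative, φ(14099) = 22 · 612 = 13464.

13464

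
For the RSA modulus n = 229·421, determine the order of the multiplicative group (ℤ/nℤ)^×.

φ(229) = 229 − 1 = 228.
φ(421) = 421 − 1 = 420.
Multiply: 228 · 420 = 95760.

95760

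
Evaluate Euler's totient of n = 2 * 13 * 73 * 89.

76032

φ(2) = 2 − 1 = 1.
φ(13) = 13 − 1 = 12.
φ(73) = 73 − 1 = 72.
φ(89) = 89 − 1 = 88.
Since φ is multiplicative, φ(168922) = 1 · 12 · 72 · 88 = 76032.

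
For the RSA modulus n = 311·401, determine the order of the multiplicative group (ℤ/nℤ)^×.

124000

φ(pq) = (p−1)(q−1) = 310 · 400 = 124000.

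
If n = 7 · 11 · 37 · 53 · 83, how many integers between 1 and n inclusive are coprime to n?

φ(12532751) = 12532751 · (1 − 1/7) · (1 − 1/11) · (1 − 1/37) · (1 − 1/53) · (1 − 1/83)
       = 12532751 · 9210240/12532751 = 9210240.

9210240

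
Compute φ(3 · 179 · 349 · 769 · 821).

78019706880

φ(118323010137) = 118323010137 · (1 − 1/3) · (1 − 1/179) · (1 − 1/349) · (1 − 1/769) · (1 − 1/821)
       = 118323010137 · 78019706880/118323010137 = 78019706880.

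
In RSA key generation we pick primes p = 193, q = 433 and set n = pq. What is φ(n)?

82944

φ(83569) = 83569 · (1 − 1/193) · (1 − 1/433)
       = 83569 · 82944/83569 = 82944.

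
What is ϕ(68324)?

30240

68324 = 2^2 × 19 × 29 × 31.
φ(2^2) = 2^1·(2−1) = 2·1 = 2.
φ(19) = 19 − 1 = 18.
φ(29) = 29 − 1 = 28.
φ(31) = 31 − 1 = 30.
Since φ is multiplicative, φ(68324) = 2 · 18 · 28 · 30 = 30240.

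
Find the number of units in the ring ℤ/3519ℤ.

First factor: 3519 = 3^2 × 17 × 23.
φ(3^2) = 3^2 − 3^1 = 9 − 3 = 6.
φ(17) = 17 − 1 = 16.
φ(23) = 23 − 1 = 22.
Multiply: 6 · 16 · 22 = 2112.

2112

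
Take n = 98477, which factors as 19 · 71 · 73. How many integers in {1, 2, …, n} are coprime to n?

φ(19) = 19 − 1 = 18.
φ(71) = 71 − 1 = 70.
φ(73) = 73 − 1 = 72.
Since φ is multiplicative, φ(98477) = 18 · 70 · 72 = 90720.

90720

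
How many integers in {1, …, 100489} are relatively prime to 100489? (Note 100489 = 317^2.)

φ(100489) = 100489 · (1 − 1/317)
       = 100489 · 316/317 = 100172.

100172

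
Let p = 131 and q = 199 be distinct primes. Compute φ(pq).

φ(26069) = 26069 · (1 − 1/131) · (1 − 1/199)
       = 26069 · 25740/26069 = 25740.

25740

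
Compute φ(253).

220

First factor: 253 = 11 × 23.
φ(11) = 11 − 1 = 10.
φ(23) = 23 − 1 = 22.
Multiply: 10 · 22 = 220.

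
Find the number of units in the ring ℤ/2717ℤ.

First factor: 2717 = 11 · 13 · 19.
φ(2717) = 2717 · (1 − 1/11) · (1 − 1/13) · (1 − 1/19)
       = 2717 · 2160/2717 = 2160.

2160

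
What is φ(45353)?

Factor 45353: 45353 = 7 · 11 · 19 · 31.
φ(7) = 7 − 1 = 6.
φ(11) = 11 − 1 = 10.
φ(19) = 19 − 1 = 18.
φ(31) = 31 − 1 = 30.
φ(45353) = 6 × 10 × 18 × 30 = 32400.

32400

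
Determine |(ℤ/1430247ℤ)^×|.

730080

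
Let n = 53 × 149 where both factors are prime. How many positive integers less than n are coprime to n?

7696

For distinct primes, φ(pq) = (p−1)(q−1) = 52 × 148 = 7696.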